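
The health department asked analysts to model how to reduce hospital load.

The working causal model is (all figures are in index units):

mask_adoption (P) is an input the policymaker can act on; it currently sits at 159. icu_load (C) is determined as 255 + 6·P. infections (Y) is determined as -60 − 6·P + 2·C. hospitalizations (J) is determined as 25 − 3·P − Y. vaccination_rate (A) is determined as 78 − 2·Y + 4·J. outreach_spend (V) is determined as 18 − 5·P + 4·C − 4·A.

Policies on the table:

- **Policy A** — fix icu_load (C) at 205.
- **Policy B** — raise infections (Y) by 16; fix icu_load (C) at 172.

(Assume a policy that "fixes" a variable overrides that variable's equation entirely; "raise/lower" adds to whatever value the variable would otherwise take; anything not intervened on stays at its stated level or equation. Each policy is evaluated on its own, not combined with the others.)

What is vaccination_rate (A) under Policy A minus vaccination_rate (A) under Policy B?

-300

Policy A (C := 205):
  P = 159
  C = 205
  Y = -60 − 6·159 + 2·205 = -604
  J = 25 − 3·159 − (-604) = 152
  A = 78 − 2·(-604) + 4·152 = 1894
Policy B (Y + 16, C := 172):
  P = 159
  C = 172
  Y = -60 − 6·159 + 2·172 (+16 from intervention) = -654
  J = 25 − 3·159 − (-654) = 202
  A = 78 − 2·(-654) + 4·202 = 2194
A: 1894 − 2194 = -300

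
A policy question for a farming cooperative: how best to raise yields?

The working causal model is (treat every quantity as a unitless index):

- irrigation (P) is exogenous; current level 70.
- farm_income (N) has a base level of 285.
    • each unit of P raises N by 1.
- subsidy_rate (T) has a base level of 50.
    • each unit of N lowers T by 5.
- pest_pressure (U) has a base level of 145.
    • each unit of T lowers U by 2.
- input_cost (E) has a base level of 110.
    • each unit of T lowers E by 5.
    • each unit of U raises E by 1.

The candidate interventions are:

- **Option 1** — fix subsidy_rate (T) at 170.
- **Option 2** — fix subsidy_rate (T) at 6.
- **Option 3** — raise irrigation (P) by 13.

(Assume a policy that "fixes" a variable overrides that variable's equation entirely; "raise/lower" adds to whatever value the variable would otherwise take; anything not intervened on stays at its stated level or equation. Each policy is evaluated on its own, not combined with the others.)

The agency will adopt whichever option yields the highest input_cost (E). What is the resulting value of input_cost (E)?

Option 1 (T := 170):
  P = 70
  N = 285 + 70 = 355
  T = 170
  U = 145 − 2·170 = -195
  E = 110 − 5·170 + (-195) = -935
Option 2 (T := 6):
  P = 70
  N = 285 + 70 = 355
  T = 6
  U = 145 − 2·6 = 133
  E = 110 − 5·6 + 133 = 213
Option 3 (P + 13):
  P = 70 + 13 = 83
  N = 285 + 83 = 368
  T = 50 − 5·368 = -1790
  U = 145 − 2·(-1790) = 3725
  E = 110 − 5·(-1790) + 3725 = 12785
Comparing — Option 1: E=-935, Option 2: E=213, Option 3: E=12785. Highest is 12785 (Option 3).

12785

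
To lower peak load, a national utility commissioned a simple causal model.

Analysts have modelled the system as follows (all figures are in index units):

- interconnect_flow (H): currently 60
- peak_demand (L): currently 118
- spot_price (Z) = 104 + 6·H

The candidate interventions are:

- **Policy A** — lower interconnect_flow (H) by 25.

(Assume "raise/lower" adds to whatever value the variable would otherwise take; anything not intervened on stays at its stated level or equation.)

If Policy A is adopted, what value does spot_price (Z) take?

314

Policy A (H − 25):
  H = 60 − 25 = 35
  Z = 104 + 6·35 = 314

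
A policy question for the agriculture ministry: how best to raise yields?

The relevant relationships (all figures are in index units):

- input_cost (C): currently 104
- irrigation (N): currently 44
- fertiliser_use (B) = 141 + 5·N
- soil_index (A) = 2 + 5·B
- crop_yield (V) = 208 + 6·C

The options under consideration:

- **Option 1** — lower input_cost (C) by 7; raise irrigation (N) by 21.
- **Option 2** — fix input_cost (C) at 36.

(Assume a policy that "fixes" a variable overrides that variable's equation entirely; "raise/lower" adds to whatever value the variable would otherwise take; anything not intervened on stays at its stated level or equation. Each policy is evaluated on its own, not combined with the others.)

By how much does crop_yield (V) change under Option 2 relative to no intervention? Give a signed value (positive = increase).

-408

Baseline:
  C = 104
  V = 208 + 6·104 = 832
Option 2 (C := 36):
  C = 36
  V = 208 + 6·36 = 424
Change in V: 424 − 832 = -408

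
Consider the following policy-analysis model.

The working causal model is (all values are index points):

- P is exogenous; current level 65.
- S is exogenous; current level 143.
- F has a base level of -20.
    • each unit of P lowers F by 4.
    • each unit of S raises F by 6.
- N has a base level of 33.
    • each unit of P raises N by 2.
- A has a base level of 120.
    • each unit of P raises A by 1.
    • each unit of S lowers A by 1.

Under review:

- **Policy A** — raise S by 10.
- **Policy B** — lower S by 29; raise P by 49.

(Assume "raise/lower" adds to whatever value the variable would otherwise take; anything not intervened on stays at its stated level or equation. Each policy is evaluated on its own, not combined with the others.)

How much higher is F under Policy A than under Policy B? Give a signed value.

430

Policy A (S + 10):
  P = 65
  S = 143 + 10 = 153
  F = -20 − 4·65 + 6·153 = 638
Policy B (S − 29, P + 49):
  P = 65 + 49 = 114
  S = 143 − 29 = 114
  F = -20 − 4·114 + 6·114 = 208
F: 638 − 208 = 430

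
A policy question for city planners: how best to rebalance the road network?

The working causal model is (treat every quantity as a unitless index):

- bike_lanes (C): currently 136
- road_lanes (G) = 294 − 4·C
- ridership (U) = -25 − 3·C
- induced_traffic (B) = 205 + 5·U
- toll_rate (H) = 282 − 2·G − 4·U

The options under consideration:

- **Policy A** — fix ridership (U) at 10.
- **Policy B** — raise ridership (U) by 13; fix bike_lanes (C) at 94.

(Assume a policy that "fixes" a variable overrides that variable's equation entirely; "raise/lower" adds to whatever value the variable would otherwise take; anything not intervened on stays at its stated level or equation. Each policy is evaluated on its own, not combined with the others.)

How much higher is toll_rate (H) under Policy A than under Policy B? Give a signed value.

Policy A (U := 10):
  C = 136
  G = 294 − 4·136 = -250
  U = 10
  H = 282 − 2·(-250) − 4·10 = 742
Policy B (U + 13, C := 94):
  C = 94
  G = 294 − 4·94 = -82
  U = -25 − 3·94 (+13 from intervention) = -294
  H = 282 − 2·(-82) − 4·(-294) = 1622
H: 742 − 1622 = -880

-880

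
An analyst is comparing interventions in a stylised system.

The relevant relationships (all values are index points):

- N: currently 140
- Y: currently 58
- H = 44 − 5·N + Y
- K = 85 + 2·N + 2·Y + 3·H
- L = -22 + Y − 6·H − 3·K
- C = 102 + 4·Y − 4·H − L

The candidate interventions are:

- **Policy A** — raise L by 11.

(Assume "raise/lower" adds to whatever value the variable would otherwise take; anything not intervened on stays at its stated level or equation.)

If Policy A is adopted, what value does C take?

-4848

Policy A (L + 11):
  N = 140
  Y = 58
  H = 44 − 5·140 + 58 = -598
  K = 85 + 2·140 + 2·58 + 3·(-598) = -1313
  L = -22 + 58 − 6·(-598) − 3·(-1313) (+11 from intervention) = 7574
  C = 102 + 4·58 − 4·(-598) − 7574 = -4848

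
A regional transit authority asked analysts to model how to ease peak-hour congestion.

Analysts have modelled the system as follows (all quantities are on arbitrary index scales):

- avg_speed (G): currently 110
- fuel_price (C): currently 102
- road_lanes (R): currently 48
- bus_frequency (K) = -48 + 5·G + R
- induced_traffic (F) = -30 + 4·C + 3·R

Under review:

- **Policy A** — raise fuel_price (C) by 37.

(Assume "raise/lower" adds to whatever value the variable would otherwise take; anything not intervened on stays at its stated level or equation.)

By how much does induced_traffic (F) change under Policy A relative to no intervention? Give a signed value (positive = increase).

148

Baseline:
  C = 102
  R = 48
  F = -30 + 4·102 + 3·48 = 522
Policy A (C + 37):
  C = 102 + 37 = 139
  R = 48
  F = -30 + 4·139 + 3·48 = 670
Change in F: 670 − 522 = 148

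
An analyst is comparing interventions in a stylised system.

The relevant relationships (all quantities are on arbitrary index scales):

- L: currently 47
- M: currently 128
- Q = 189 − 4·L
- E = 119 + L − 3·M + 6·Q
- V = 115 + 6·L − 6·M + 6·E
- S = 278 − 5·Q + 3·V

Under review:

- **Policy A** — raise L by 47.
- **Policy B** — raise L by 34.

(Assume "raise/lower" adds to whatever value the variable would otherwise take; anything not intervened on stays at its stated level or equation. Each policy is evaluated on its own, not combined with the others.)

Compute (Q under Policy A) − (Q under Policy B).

-52

Policy A (L + 47):
  L = 47 + 47 = 94
  Q = 189 − 4·94 = -187
Policy B (L + 34):
  L = 47 + 34 = 81
  Q = 189 − 4·81 = -135
Q: -187 − (-135) = -52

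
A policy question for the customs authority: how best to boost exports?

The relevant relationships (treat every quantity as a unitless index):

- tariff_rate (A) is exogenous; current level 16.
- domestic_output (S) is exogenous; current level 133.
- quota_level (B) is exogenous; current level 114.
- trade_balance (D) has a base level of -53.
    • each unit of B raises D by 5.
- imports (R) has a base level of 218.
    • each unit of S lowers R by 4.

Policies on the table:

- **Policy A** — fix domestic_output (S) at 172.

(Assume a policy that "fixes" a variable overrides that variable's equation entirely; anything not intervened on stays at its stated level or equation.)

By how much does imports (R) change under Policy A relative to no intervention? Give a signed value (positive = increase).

-156

Baseline:
  S = 133
  R = 218 − 4·133 = -314
Policy A (S := 172):
  S = 172
  R = 218 − 4·172 = -470
Change in R: -470 − (-314) = -156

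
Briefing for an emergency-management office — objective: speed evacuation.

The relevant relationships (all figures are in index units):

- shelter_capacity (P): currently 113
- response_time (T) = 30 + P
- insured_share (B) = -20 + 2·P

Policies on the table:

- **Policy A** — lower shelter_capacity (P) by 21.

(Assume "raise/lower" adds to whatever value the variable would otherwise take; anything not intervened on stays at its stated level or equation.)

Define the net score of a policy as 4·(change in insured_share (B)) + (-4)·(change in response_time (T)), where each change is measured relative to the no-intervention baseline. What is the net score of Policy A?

Baseline:
  P = 113
  T = 30 + 113 = 143
  B = -20 + 2·113 = 206
Policy A (P − 21):
  P = 113 − 21 = 92
  T = 30 + 92 = 122
  B = -20 + 2·92 = 164
ΔB = 164 − 206 = -42; ΔT = 122 − 143 = -21
Score = 4·(-42) + (-4)·(-21) = -84

-84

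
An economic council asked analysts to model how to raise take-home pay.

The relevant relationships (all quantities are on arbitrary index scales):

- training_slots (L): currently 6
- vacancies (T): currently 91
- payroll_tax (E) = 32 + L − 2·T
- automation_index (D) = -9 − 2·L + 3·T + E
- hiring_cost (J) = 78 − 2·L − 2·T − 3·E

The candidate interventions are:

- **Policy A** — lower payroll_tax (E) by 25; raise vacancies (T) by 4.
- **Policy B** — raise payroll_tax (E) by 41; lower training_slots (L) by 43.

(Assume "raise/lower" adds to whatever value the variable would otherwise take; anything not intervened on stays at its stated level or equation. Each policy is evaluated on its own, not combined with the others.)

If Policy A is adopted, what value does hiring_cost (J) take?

Policy A (E − 25, T + 4):
  L = 6
  T = 91 + 4 = 95
  E = 32 + 6 − 2·95 (−25 from intervention) = -177
  J = 78 − 2·6 − 2·95 − 3·(-177) = 407

407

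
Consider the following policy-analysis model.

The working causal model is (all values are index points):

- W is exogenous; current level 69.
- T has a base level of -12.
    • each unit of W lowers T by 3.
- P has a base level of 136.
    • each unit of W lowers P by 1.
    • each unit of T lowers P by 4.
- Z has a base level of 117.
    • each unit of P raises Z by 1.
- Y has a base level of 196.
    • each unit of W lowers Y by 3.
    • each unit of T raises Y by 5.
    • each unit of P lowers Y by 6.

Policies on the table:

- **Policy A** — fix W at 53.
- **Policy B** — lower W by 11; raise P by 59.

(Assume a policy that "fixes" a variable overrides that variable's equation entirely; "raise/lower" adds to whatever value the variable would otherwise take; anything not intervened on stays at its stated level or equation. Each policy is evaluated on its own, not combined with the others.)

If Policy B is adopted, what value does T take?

-186

Policy B (W − 11, P + 59):
  W = 69 − 11 = 58
  T = -12 − 3·58 = -186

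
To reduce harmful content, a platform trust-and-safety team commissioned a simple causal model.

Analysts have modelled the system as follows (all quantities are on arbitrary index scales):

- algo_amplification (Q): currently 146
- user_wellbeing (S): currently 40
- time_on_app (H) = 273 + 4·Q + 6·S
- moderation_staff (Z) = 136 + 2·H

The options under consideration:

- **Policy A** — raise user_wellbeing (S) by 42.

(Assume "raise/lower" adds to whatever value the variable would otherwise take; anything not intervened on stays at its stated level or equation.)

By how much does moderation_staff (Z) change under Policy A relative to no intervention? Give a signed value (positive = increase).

504

Baseline:
  Q = 146
  S = 40
  H = 273 + 4·146 + 6·40 = 1097
  Z = 136 + 2·1097 = 2330
Policy A (S + 42):
  Q = 146
  S = 40 + 42 = 82
  H = 273 + 4·146 + 6·82 = 1349
  Z = 136 + 2·1349 = 2834
Change in Z: 2834 − 2330 = 504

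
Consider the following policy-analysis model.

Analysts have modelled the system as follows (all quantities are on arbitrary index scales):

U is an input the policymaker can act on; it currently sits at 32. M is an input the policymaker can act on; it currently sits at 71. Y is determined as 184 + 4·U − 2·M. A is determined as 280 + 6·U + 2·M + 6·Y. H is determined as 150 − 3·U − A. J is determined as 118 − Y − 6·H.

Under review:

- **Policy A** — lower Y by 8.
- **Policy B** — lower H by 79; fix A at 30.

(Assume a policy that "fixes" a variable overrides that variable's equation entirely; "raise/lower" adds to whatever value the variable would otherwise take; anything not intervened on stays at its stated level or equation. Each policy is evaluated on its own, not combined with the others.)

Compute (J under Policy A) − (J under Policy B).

Policy A (Y − 8):
  U = 32
  M = 71
  Y = 184 + 4·32 − 2·71 (−8 from intervention) = 162
  A = 280 + 6·32 + 2·71 + 6·162 = 1586
  H = 150 − 3·32 − 1586 = -1532
  J = 118 − 162 − 6·(-1532) = 9148
Policy B (H − 79, A := 30):
  U = 32
  M = 71
  Y = 184 + 4·32 − 2·71 = 170
  A = 30
  H = 150 − 3·32 − 30 (−79 from intervention) = -55
  J = 118 − 170 − 6·(-55) = 278
J: 9148 − 278 = 8870

8870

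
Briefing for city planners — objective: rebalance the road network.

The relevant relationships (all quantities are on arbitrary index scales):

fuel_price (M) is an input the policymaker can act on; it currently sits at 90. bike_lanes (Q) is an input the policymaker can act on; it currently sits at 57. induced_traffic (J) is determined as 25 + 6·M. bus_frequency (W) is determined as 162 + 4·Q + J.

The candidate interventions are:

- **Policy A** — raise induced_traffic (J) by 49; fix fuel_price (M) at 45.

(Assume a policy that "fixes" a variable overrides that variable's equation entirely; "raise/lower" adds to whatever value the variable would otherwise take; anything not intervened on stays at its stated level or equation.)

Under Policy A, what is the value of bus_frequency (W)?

734

Policy A (J + 49, M := 45):
  M = 45
  Q = 57
  J = 25 + 6·45 (+49 from intervention) = 344
  W = 162 + 4·57 + 344 = 734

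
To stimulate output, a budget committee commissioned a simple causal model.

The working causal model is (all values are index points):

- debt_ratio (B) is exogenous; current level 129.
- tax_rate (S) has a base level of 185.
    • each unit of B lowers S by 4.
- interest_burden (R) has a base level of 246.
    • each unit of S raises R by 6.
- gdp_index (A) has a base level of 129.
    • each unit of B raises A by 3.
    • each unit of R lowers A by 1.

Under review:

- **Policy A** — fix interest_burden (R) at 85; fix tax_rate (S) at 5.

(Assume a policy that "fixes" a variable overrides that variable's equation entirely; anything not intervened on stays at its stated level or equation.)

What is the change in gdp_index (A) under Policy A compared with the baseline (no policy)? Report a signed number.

-1825

Baseline:
  B = 129
  S = 185 − 4·129 = -331
  R = 246 + 6·(-331) = -1740
  A = 129 + 3·129 − (-1740) = 2256
Policy A (R := 85, S := 5):
  B = 129
  S = 5
  R = 85
  A = 129 + 3·129 − 85 = 431
Change in A: 431 − 2256 = -1825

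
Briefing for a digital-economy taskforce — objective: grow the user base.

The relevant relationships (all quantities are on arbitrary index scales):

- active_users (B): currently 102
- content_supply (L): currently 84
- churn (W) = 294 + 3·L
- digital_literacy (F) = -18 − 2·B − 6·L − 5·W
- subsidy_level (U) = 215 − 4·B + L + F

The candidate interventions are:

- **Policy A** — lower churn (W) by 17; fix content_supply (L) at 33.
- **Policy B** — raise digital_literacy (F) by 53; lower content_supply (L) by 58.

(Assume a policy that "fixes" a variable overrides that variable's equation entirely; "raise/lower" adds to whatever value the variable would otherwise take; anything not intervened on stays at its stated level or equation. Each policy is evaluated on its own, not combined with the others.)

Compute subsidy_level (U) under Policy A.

-2460

Policy A (W − 17, L := 33):
  B = 102
  L = 33
  W = 294 + 3·33 (−17 from intervention) = 376
  F = -18 − 2·102 − 6·33 − 5·376 = -2300
  U = 215 − 4·102 + 33 + (-2300) = -2460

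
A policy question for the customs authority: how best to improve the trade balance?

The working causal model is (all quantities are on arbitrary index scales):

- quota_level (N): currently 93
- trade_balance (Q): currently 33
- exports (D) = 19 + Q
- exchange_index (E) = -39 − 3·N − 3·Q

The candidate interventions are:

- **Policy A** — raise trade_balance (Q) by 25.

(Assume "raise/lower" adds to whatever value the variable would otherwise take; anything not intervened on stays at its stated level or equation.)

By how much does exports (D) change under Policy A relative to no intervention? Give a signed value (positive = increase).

Baseline:
  Q = 33
  D = 19 + 33 = 52
Policy A (Q + 25):
  Q = 33 + 25 = 58
  D = 19 + 58 = 77
Change in D: 77 − 52 = 25

25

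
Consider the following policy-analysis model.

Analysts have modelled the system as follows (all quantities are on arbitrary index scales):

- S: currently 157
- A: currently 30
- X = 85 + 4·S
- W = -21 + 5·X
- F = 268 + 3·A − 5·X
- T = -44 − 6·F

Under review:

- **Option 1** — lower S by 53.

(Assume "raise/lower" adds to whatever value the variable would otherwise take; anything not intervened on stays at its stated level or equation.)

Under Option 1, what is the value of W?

2484

Option 1 (S − 53):
  S = 157 − 53 = 104
  X = 85 + 4·104 = 501
  W = -21 + 5·501 = 2484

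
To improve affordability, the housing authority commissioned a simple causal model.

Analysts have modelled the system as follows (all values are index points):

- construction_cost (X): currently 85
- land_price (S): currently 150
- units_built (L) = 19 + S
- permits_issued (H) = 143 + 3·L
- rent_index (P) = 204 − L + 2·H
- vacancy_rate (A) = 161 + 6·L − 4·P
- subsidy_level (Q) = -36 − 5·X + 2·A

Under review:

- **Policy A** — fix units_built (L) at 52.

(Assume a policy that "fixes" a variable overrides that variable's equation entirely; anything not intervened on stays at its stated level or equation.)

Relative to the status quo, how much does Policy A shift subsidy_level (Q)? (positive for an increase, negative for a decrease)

3276

Baseline:
  X = 85
  S = 150
  L = 19 + 150 = 169
  H = 143 + 3·169 = 650
  P = 204 − 169 + 2·650 = 1335
  A = 161 + 6·169 − 4·1335 = -4165
  Q = -36 − 5·85 + 2·(-4165) = -8791
Policy A (L := 52):
  X = 85
  S = 150
  L = 52
  H = 143 + 3·52 = 299
  P = 204 − 52 + 2·299 = 750
  A = 161 + 6·52 − 4·750 = -2527
  Q = -36 − 5·85 + 2·(-2527) = -5515
Change in Q: -5515 − (-8791) = 3276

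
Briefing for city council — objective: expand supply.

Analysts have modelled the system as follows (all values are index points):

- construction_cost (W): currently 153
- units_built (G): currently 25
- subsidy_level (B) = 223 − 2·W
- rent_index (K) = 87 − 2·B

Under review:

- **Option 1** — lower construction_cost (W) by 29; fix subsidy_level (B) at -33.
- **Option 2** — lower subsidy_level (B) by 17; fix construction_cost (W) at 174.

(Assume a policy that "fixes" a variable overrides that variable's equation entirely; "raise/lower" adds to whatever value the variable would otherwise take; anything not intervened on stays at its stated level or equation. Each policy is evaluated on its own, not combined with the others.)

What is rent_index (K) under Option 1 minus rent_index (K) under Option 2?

Option 1 (W − 29, B := -33):
  W = 153 − 29 = 124
  B = -33
  K = 87 − 2·(-33) = 153
Option 2 (B − 17, W := 174):
  W = 174
  B = 223 − 2·174 (−17 from intervention) = -142
  K = 87 − 2·(-142) = 371
K: 153 − 371 = -218

-218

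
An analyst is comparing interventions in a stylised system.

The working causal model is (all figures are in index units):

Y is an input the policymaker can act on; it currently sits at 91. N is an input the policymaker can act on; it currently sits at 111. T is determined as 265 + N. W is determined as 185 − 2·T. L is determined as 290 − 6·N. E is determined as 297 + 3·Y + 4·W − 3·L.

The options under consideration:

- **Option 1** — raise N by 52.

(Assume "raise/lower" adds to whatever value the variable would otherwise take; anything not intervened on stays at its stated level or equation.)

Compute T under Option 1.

Option 1 (N + 52):
  N = 111 + 52 = 163
  T = 265 + 163 = 428

428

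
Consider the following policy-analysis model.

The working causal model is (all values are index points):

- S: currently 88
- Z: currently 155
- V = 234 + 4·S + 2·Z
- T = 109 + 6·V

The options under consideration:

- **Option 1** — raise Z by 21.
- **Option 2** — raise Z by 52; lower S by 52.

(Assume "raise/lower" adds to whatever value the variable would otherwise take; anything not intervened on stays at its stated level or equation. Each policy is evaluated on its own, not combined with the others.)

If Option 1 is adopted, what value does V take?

Option 1 (Z + 21):
  S = 88
  Z = 155 + 21 = 176
  V = 234 + 4·88 + 2·176 = 938

938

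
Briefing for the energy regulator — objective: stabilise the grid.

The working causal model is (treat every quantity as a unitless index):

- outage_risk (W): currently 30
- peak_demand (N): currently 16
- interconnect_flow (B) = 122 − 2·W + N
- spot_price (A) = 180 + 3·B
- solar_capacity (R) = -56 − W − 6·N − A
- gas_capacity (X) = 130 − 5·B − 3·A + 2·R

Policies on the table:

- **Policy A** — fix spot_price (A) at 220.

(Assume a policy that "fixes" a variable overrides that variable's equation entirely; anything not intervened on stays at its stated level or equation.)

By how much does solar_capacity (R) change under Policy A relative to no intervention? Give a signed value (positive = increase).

194

Baseline:
  W = 30
  N = 16
  B = 122 − 2·30 + 16 = 78
  A = 180 + 3·78 = 414
  R = -56 − 30 − 6·16 − 414 = -596
Policy A (A := 220):
  W = 30
  N = 16
  B = 122 − 2·30 + 16 = 78
  A = 220
  R = -56 − 30 − 6·16 − 220 = -402
Change in R: -402 − (-596) = 194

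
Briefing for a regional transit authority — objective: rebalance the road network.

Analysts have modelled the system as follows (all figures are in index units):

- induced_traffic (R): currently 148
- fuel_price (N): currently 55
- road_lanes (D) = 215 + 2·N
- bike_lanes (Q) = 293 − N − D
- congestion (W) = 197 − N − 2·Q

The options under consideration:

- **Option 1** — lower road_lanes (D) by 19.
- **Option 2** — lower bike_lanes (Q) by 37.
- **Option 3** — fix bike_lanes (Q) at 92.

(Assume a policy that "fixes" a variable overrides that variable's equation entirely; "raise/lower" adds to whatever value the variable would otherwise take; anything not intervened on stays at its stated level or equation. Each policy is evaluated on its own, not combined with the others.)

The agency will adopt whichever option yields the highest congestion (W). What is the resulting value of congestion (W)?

390

Option 1 (D − 19):
  N = 55
  D = 215 + 2·55 (−19 from intervention) = 306
  Q = 293 − 55 − 306 = -68
  W = 197 − 55 − 2·(-68) = 278
Option 2 (Q − 37):
  N = 55
  D = 215 + 2·55 = 325
  Q = 293 − 55 − 325 (−37 from intervention) = -124
  W = 197 − 55 − 2·(-124) = 390
Option 3 (Q := 92):
  N = 55
  D = 215 + 2·55 = 325
  Q = 92
  W = 197 − 55 − 2·92 = -42
Comparing — Option 1: W=278, Option 2: W=390, Option 3: W=-42. Highest is 390 (Option 2).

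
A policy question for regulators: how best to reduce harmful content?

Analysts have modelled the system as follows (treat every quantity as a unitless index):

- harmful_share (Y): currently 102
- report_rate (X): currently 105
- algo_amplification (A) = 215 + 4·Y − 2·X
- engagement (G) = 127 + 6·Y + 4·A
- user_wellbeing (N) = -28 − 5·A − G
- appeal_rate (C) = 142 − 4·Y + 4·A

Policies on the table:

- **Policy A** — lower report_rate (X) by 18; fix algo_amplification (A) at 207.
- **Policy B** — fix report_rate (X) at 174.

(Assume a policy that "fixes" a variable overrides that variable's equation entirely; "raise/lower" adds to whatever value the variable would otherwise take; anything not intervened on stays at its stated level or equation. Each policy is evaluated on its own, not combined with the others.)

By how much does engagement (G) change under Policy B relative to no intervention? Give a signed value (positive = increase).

-552

Baseline:
  Y = 102
  X = 105
  A = 215 + 4·102 − 2·105 = 413
  G = 127 + 6·102 + 4·413 = 2391
Policy B (X := 174):
  Y = 102
  X = 174
  A = 215 + 4·102 − 2·174 = 275
  G = 127 + 6·102 + 4·275 = 1839
Change in G: 1839 − 2391 = -552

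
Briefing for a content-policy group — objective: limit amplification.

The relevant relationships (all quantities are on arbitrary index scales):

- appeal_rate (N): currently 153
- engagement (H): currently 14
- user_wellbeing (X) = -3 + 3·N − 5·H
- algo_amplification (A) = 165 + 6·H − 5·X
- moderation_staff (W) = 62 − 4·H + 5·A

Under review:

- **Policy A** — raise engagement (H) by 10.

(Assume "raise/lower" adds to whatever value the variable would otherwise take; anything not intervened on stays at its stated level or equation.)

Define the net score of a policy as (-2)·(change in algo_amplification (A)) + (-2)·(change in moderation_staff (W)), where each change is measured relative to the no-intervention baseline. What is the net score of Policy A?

Baseline:
  N = 153
  H = 14
  X = -3 + 3·153 − 5·14 = 386
  A = 165 + 6·14 − 5·386 = -1681
  W = 62 − 4·14 + 5·(-1681) = -8399
Policy A (H + 10):
  N = 153
  H = 14 + 10 = 24
  X = -3 + 3·153 − 5·24 = 336
  A = 165 + 6·24 − 5·336 = -1371
  W = 62 − 4·24 + 5·(-1371) = -6889
ΔA = -1371 − (-1681) = 310; ΔW = -6889 − (-8399) = 1510
Score = (-2)·310 + (-2)·1510 = -3640

-3640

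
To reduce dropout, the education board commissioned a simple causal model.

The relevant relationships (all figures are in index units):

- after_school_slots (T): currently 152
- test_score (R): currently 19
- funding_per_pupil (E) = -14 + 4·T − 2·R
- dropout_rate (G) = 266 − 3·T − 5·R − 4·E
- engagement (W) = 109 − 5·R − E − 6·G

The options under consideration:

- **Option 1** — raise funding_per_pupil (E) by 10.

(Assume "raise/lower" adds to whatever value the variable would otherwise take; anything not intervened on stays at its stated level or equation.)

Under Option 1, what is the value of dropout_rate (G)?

Option 1 (E + 10):
  T = 152
  R = 19
  E = -14 + 4·152 − 2·19 (+10 from intervention) = 566
  G = 266 − 3·152 − 5·19 − 4·566 = -2549

-2549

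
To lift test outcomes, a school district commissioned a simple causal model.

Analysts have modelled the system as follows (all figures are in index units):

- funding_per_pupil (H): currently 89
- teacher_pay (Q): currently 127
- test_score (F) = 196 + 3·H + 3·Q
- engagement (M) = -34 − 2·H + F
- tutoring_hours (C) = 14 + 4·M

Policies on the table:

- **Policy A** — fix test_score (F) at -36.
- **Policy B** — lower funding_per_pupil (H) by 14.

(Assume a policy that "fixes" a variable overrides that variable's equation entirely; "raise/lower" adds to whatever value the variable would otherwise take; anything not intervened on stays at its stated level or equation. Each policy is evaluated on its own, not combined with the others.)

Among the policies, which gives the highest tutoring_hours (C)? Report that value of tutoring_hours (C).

2486

Policy A (F := -36):
  H = 89
  Q = 127
  F = -36
  M = -34 − 2·89 + (-36) = -248
  C = 14 + 4·(-248) = -978
Policy B (H − 14):
  H = 89 − 14 = 75
  Q = 127
  F = 196 + 3·75 + 3·127 = 802
  M = -34 − 2·75 + 802 = 618
  C = 14 + 4·618 = 2486
Comparing — Policy A: C=-978, Policy B: C=2486. Highest is 2486 (Policy B).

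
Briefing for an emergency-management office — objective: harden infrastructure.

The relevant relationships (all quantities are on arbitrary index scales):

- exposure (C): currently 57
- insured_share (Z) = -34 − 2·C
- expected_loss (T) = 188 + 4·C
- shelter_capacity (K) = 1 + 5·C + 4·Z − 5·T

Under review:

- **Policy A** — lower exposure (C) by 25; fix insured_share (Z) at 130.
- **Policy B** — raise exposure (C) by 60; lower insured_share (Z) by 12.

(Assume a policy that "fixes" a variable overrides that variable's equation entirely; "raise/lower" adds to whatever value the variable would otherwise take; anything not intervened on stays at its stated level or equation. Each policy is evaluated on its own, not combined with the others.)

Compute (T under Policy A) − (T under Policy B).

-340

Policy A (C − 25, Z := 130):
  C = 57 − 25 = 32
  T = 188 + 4·32 = 316
Policy B (C + 60, Z − 12):
  C = 57 + 60 = 117
  T = 188 + 4·117 = 656
T: 316 − 656 = -340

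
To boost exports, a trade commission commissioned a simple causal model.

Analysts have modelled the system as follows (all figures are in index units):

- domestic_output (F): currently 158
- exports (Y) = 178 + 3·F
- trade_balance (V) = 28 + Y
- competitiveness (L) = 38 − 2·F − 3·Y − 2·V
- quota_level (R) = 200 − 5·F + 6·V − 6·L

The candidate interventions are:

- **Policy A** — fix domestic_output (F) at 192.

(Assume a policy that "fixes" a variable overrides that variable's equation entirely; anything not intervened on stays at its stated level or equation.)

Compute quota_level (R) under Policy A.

28964

Policy A (F := 192):
  F = 192
  Y = 178 + 3·192 = 754
  V = 28 + 754 = 782
  L = 38 − 2·192 − 3·754 − 2·782 = -4172
  R = 200 − 5·192 + 6·782 − 6·(-4172) = 28964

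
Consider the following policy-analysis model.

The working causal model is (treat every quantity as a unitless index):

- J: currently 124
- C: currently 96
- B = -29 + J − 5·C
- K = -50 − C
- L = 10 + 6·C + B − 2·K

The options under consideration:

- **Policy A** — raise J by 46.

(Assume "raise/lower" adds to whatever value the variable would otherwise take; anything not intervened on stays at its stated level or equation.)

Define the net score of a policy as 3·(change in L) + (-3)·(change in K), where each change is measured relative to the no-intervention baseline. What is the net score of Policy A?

138

Baseline:
  J = 124
  C = 96
  B = -29 + 124 − 5·96 = -385
  K = -50 − 96 = -146
  L = 10 + 6·96 + (-385) − 2·(-146) = 493
Policy A (J + 46):
  J = 124 + 46 = 170
  C = 96
  B = -29 + 170 − 5·96 = -339
  K = -50 − 96 = -146
  L = 10 + 6·96 + (-339) − 2·(-146) = 539
ΔL = 539 − 493 = 46; ΔK = -146 − (-146) = 0
Score = 3·46 + (-3)·0 = 138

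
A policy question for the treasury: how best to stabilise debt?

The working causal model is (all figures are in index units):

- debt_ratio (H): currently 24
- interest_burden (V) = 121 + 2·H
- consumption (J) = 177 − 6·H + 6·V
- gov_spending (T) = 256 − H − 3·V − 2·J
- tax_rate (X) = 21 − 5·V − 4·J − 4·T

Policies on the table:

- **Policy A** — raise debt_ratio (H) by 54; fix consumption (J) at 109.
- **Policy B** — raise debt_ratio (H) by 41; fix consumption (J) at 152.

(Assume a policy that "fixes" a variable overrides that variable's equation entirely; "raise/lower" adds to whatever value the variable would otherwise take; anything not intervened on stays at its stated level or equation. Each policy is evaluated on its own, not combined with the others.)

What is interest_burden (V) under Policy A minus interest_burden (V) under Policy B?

26

Policy A (H + 54, J := 109):
  H = 24 + 54 = 78
  V = 121 + 2·78 = 277
Policy B (H + 41, J := 152):
  H = 24 + 41 = 65
  V = 121 + 2·65 = 251
V: 277 − 251 = 26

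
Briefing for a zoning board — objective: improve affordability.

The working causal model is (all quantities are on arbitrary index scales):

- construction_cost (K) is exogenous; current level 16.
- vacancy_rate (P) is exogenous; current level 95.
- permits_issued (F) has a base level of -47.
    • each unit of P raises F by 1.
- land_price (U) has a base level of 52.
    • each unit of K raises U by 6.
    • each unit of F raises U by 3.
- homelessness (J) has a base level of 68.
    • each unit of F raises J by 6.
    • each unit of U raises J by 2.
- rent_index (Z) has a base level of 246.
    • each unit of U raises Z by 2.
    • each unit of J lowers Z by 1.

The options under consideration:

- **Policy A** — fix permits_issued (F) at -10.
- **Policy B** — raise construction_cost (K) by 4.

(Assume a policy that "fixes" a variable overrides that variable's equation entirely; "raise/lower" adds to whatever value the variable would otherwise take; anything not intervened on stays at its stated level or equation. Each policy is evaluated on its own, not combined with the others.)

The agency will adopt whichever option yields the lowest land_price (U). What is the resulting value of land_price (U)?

Policy A (F := -10):
  K = 16
  P = 95
  F = -10
  U = 52 + 6·16 + 3·(-10) = 118
Policy B (K + 4):
  K = 16 + 4 = 20
  P = 95
  F = -47 + 95 = 48
  U = 52 + 6·20 + 3·48 = 316
Comparing — Policy A: U=118, Policy B: U=316. Lowest is 118 (Policy A).

118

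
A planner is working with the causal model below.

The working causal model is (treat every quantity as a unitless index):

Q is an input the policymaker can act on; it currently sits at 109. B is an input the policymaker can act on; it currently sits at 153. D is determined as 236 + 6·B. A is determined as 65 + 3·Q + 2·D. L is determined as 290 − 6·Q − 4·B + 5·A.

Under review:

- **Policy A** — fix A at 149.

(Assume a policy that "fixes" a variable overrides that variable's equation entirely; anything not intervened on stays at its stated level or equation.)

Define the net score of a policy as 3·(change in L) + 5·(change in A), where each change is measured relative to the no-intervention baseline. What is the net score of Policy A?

Baseline:
  Q = 109
  B = 153
  D = 236 + 6·153 = 1154
  A = 65 + 3·109 + 2·1154 = 2700
  L = 290 − 6·109 − 4·153 + 5·2700 = 12524
Policy A (A := 149):
  Q = 109
  B = 153
  D = 236 + 6·153 = 1154
  A = 149
  L = 290 − 6·109 − 4·153 + 5·149 = -231
ΔL = -231 − 12524 = -12755; ΔA = 149 − 2700 = -2551
Score = 3·(-12755) + 5·(-2551) = -51020

-51020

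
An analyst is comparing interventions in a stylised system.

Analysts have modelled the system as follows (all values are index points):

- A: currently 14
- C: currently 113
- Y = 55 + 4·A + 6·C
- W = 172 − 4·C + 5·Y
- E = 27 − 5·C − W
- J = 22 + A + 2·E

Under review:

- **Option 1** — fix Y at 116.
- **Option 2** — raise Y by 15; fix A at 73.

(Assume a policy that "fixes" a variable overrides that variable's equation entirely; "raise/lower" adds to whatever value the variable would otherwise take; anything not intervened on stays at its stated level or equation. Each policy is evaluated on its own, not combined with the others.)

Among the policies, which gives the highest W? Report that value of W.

Option 1 (Y := 116):
  A = 14
  C = 113
  Y = 116
  W = 172 − 4·113 + 5·116 = 300
Option 2 (Y + 15, A := 73):
  A = 73
  C = 113
  Y = 55 + 4·73 + 6·113 (+15 from intervention) = 1040
  W = 172 − 4·113 + 5·1040 = 4920
Comparing — Option 1: W=300, Option 2: W=4920. Highest is 4920 (Option 2).

4920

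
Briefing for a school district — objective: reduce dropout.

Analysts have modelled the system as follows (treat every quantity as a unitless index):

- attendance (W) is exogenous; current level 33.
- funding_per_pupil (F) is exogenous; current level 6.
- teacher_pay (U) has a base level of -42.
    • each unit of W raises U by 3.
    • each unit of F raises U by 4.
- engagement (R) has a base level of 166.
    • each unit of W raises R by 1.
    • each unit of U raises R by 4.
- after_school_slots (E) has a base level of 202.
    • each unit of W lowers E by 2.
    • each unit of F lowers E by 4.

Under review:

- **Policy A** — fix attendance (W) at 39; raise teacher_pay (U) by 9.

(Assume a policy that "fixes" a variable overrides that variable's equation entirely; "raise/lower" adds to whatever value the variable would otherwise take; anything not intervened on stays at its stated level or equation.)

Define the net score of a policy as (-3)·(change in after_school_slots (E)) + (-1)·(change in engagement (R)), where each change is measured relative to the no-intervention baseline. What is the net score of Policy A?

-78

Baseline:
  W = 33
  F = 6
  U = -42 + 3·33 + 4·6 = 81
  R = 166 + 33 + 4·81 = 523
  E = 202 − 2·33 − 4·6 = 112
Policy A (W := 39, U + 9):
  W = 39
  F = 6
  U = -42 + 3·39 + 4·6 (+9 from intervention) = 108
  R = 166 + 39 + 4·108 = 637
  E = 202 − 2·39 − 4·6 = 100
ΔE = 100 − 112 = -12; ΔR = 637 − 523 = 114
Score = (-3)·(-12) + (-1)·114 = -78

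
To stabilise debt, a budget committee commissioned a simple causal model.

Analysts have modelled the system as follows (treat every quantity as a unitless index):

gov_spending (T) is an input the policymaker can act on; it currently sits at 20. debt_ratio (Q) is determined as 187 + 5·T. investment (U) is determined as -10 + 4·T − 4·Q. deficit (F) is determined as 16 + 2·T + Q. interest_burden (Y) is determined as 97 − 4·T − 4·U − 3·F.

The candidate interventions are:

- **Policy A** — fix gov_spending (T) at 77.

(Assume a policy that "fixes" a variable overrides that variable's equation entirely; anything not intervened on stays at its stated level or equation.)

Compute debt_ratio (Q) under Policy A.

572

Policy A (T := 77):
  T = 77
  Q = 187 + 5·77 = 572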